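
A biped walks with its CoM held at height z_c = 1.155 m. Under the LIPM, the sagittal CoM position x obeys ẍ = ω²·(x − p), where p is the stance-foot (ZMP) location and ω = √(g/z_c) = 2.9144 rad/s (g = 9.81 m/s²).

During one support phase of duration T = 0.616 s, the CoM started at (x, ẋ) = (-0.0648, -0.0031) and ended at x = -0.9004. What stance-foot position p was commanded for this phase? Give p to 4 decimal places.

ωT = 2.9144·0.616 = 1.795270; cosh(ωT) = 3.093593, sinh(ωT) = 2.927510
x(T) = p + (x₀−p)·cosh(ωT) + (ẋ₀/ω)·sinh(ωT) ⇒ p·(1 − cosh) = x(T) − x₀·cosh − (ẋ₀/ω)·sinh
numerator   = -0.9004 − (-0.0648)·3.093593 − (-0.0031/2.9144)·2.927510 = -0.696821
denominator = 1 − 3.093593 = -2.093593
p = -0.696821 / -2.093593 = 0.3328

p = 0.3328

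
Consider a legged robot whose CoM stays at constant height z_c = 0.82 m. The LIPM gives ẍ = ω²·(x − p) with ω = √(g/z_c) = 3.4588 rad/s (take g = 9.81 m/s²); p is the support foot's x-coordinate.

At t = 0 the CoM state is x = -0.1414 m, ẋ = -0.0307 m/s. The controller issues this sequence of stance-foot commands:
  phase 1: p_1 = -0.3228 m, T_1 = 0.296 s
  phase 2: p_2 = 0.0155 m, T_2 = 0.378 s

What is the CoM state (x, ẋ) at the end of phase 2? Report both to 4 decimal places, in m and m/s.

phase 1: p=-0.3228, T=0.296, ωT=1.023805, cosh=1.571496, sinh=1.212270; start (x,ẋ)=(-0.141400, -0.030700) → end (x,ẋ)=(-0.048491, 0.712365)
phase 2: p=0.0155, T=0.378, ωT=1.307426, cosh=1.983582, sinh=1.713066; start (x,ẋ)=(-0.048491, 0.712365) → end (x,ẋ)=(0.241388, 1.033881)

x = 0.2414, ẋ = 1.0339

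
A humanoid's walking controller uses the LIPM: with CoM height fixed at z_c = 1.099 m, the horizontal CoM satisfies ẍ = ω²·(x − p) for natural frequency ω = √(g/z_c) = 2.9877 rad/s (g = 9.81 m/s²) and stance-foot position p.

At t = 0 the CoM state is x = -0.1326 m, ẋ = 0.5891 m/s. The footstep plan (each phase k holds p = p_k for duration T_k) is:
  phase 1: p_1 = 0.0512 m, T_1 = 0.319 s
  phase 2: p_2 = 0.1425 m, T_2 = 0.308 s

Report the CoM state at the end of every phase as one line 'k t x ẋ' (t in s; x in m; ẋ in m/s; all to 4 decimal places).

phase 1: p=0.0512, T=0.319, ωT=0.953076, cosh=1.489615, sinh=1.104062; start (x,ẋ)=(-0.132600, 0.589100) → end (x,ẋ)=(-0.004898, 0.271248)
phase 2: p=0.1425, T=0.308, ωT=0.920212, cosh=1.454128, sinh=1.055693; start (x,ẋ)=(-0.004898, 0.271248) → end (x,ẋ)=(0.024009, -0.070476)

1 0.3190 -0.0049 0.2712
2 0.6270 0.0240 -0.0705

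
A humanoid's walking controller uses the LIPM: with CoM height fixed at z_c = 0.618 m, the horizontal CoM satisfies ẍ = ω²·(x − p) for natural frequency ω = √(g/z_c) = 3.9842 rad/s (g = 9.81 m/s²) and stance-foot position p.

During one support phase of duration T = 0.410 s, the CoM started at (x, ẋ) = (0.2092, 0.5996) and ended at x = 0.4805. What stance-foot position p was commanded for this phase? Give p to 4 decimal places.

p = 0.2691

ωT = 3.9842·0.410 = 1.633522; cosh(ωT) = 2.658561, sinh(ωT) = 2.463321
x(T) = p + (x₀−p)·cosh(ωT) + (ẋ₀/ω)·sinh(ωT) ⇒ p·(1 − cosh) = x(T) − x₀·cosh − (ẋ₀/ω)·sinh
numerator   = 0.4805 − (0.2092)·2.658561 − (0.5996/3.9842)·2.463321 = -0.446387
denominator = 1 − 2.658561 = -1.658561
p = -0.446387 / -1.658561 = 0.2691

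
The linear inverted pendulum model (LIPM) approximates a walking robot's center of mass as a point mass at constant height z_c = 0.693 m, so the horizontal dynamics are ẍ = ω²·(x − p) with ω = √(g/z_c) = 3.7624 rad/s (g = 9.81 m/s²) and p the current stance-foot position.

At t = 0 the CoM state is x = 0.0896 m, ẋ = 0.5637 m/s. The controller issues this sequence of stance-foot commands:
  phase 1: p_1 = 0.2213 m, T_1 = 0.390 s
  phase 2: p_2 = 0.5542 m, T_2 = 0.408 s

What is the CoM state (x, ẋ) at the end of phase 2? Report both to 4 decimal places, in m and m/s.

x = -0.0788, ẋ = -2.0591

phase 1: p=0.2213, T=0.390, ωT=1.467336, cosh=2.284102, sinh=2.053563; start (x,ẋ)=(0.089600, 0.563700) → end (x,ẋ)=(0.228158, 0.269991)
phase 2: p=0.5542, T=0.408, ωT=1.535059, cosh=2.428522, sinh=2.213079; start (x,ẋ)=(0.228158, 0.269991) → end (x,ẋ)=(-0.078789, -2.059105)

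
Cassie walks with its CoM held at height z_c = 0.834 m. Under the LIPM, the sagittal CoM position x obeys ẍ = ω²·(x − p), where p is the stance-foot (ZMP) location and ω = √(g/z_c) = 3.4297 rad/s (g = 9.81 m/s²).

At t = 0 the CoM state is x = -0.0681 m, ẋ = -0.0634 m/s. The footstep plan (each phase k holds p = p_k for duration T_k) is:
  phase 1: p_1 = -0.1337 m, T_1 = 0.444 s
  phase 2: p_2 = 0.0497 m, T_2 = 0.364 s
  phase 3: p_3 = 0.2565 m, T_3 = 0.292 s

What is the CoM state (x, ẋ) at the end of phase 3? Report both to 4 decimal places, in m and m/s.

phase 1: p=-0.1337, T=0.444, ωT=1.522787, cosh=2.401544, sinh=2.183441; start (x,ẋ)=(-0.068100, -0.063400) → end (x,ẋ)=(-0.016521, 0.338991)
phase 2: p=0.0497, T=0.364, ωT=1.248411, cosh=1.885880, sinh=1.598920; start (x,ẋ)=(-0.016521, 0.338991) → end (x,ẋ)=(0.082852, 0.276153)
phase 3: p=0.2565, T=0.292, ωT=1.001472, cosh=1.544813, sinh=1.177475; start (x,ẋ)=(0.082852, 0.276153) → end (x,ẋ)=(0.083055, -0.274652)

x = 0.0831, ẋ = -0.2747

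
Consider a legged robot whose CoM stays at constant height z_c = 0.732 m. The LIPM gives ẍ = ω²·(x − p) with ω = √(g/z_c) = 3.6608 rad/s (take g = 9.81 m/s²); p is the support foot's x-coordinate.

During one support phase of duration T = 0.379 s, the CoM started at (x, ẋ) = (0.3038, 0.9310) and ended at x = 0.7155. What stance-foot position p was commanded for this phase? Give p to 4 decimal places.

ωT = 3.6608·0.379 = 1.387443; cosh(ωT) = 2.127155, sinh(ωT) = 1.877443
x(T) = p + (x₀−p)·cosh(ωT) + (ẋ₀/ω)·sinh(ωT) ⇒ p·(1 − cosh) = x(T) − x₀·cosh − (ẋ₀/ω)·sinh
numerator   = 0.7155 − (0.3038)·2.127155 − (0.9310/3.6608)·1.877443 = -0.408193
denominator = 1 − 2.127155 = -1.127155
p = -0.408193 / -1.127155 = 0.3621

p = 0.3621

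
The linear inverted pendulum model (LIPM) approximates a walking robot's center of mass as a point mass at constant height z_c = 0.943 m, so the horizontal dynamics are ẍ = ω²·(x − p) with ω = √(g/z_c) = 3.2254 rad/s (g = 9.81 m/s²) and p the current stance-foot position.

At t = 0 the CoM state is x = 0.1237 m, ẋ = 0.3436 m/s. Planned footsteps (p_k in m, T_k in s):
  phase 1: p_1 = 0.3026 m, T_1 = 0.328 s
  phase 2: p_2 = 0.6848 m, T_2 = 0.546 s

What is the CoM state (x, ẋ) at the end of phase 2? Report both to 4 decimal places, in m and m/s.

x = -1.0750, ẋ = -5.4092

phase 1: p=0.3026, T=0.328, ωT=1.057931, cosh=1.613790, sinh=1.266616; start (x,ẋ)=(0.123700, 0.343600) → end (x,ẋ)=(0.148825, -0.176370)
phase 2: p=0.6848, T=0.546, ωT=1.761068, cosh=2.995256, sinh=2.823395; start (x,ẋ)=(0.148825, -0.176370) → end (x,ẋ)=(-1.074970, -5.409172)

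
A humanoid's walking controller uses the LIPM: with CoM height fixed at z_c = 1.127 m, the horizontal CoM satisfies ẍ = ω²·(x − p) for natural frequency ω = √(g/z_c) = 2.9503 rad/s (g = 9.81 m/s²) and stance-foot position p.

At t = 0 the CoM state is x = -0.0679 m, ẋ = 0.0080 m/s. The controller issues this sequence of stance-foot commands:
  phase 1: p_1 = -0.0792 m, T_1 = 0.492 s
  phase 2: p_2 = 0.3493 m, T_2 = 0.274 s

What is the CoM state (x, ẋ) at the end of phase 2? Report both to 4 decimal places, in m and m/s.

phase 1: p=-0.0792, T=0.492, ωT=1.451548, cosh=2.251962, sinh=2.017755; start (x,ẋ)=(-0.067900, 0.008000) → end (x,ẋ)=(-0.048282, 0.085284)
phase 2: p=0.3493, T=0.274, ωT=0.808382, cosh=1.344926, sinh=0.899348; start (x,ẋ)=(-0.048282, 0.085284) → end (x,ẋ)=(-0.159420, -0.940220)

x = -0.1594, ẋ = -0.9402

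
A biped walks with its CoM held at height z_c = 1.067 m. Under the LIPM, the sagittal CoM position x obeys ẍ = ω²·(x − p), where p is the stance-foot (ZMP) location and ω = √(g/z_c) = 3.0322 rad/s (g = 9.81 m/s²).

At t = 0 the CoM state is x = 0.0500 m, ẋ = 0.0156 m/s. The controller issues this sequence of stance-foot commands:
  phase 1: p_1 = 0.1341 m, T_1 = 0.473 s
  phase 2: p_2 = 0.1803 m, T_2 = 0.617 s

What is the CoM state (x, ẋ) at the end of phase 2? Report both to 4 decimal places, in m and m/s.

x = -1.0507, ẋ = -3.7012

phase 1: p=0.1341, T=0.473, ωT=1.434231, cosh=2.217357, sinh=1.979058; start (x,ẋ)=(0.050000, 0.015600) → end (x,ẋ)=(-0.042198, -0.470085)
phase 2: p=0.1803, T=0.617, ωT=1.870867, cosh=3.323958, sinh=3.169968; start (x,ẋ)=(-0.042198, -0.470085) → end (x,ẋ)=(-1.050717, -3.701188)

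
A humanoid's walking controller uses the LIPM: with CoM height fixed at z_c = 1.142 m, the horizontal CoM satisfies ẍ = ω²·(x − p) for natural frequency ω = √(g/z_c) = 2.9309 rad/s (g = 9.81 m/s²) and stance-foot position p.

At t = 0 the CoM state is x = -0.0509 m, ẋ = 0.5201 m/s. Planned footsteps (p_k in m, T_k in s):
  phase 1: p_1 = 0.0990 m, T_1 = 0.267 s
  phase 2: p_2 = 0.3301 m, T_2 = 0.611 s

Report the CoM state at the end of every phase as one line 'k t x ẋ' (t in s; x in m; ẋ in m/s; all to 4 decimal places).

1 0.2670 0.0543 0.3077
2 0.8780 -0.2137 -1.4076

phase 1: p=0.0990, T=0.267, ωT=0.782550, cosh=1.322141, sinh=0.864902; start (x,ẋ)=(-0.050900, 0.520100) → end (x,ẋ)=(0.054291, 0.307658)
phase 2: p=0.3301, T=0.611, ωT=1.790780, cosh=3.080478, sinh=2.913648; start (x,ẋ)=(0.054291, 0.307658) → end (x,ẋ)=(-0.213675, -1.407565)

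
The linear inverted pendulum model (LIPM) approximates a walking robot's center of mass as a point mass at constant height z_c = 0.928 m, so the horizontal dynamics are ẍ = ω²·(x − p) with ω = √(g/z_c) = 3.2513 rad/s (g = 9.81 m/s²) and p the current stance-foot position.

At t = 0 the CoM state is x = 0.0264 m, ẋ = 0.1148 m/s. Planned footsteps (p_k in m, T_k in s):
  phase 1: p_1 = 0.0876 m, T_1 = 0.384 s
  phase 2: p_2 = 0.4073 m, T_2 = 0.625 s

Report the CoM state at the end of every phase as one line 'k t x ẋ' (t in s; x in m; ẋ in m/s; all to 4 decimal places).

1 0.3840 0.0286 -0.1017
2 1.0090 -1.1793 -5.0105

phase 1: p=0.0876, T=0.384, ωT=1.248499, cosh=1.886022, sinh=1.599087; start (x,ẋ)=(0.026400, 0.114800) → end (x,ẋ)=(0.028638, -0.101670)
phase 2: p=0.4073, T=0.625, ωT=2.032062, cosh=3.880436, sinh=3.749371; start (x,ẋ)=(0.028638, -0.101670) → end (x,ẋ)=(-1.179321, -5.010545)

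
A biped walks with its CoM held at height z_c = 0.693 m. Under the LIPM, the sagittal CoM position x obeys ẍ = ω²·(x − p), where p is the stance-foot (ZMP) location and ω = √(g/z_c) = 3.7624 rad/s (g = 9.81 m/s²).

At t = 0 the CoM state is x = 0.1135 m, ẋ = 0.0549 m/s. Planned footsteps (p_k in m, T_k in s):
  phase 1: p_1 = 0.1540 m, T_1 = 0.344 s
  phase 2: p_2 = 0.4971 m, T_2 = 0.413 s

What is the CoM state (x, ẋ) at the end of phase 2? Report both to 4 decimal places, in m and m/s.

x = -0.5757, ẋ = -3.7513

phase 1: p=0.1540, T=0.344, ωT=1.294266, cosh=1.961207, sinh=1.687108; start (x,ẋ)=(0.113500, 0.054900) → end (x,ẋ)=(0.099189, -0.149407)
phase 2: p=0.4971, T=0.413, ωT=1.553871, cosh=2.470586, sinh=2.259158; start (x,ẋ)=(0.099189, -0.149407) → end (x,ẋ)=(-0.575686, -3.751309)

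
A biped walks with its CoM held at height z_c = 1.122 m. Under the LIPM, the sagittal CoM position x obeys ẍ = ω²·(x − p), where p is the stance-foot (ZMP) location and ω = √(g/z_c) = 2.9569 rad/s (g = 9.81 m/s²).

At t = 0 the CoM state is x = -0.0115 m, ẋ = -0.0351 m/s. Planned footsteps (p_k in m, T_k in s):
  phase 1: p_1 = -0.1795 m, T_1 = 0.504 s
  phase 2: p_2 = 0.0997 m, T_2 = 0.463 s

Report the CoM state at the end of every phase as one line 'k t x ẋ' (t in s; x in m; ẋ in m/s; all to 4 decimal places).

phase 1: p=-0.1795, T=0.504, ωT=1.490278, cosh=2.331819, sinh=2.106509; start (x,ẋ)=(-0.011500, -0.035100) → end (x,ẋ)=(0.187240, 0.964581)
phase 2: p=0.0997, T=0.463, ωT=1.369045, cosh=2.092971, sinh=1.838622; start (x,ẋ)=(0.187240, 0.964581) → end (x,ẋ)=(0.882702, 2.494762)

1 0.5040 0.1872 0.9646
2 0.9670 0.8827 2.4948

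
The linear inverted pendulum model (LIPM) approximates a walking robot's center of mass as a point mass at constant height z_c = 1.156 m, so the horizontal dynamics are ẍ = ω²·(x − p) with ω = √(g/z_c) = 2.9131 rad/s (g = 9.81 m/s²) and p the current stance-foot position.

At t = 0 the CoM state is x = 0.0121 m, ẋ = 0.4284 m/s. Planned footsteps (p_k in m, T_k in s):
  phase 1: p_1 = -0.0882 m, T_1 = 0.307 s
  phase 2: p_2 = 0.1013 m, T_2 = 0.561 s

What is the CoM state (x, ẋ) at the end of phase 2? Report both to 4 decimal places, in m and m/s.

phase 1: p=-0.0882, T=0.307, ωT=0.894322, cosh=1.427281, sinh=1.018396; start (x,ẋ)=(0.012100, 0.428400) → end (x,ẋ)=(0.204721, 0.909006)
phase 2: p=0.1013, T=0.561, ωT=1.634249, cosh=2.660353, sinh=2.465254; start (x,ẋ)=(0.204721, 0.909006) → end (x,ẋ)=(1.145697, 3.161001)

x = 1.1457, ẋ = 3.1610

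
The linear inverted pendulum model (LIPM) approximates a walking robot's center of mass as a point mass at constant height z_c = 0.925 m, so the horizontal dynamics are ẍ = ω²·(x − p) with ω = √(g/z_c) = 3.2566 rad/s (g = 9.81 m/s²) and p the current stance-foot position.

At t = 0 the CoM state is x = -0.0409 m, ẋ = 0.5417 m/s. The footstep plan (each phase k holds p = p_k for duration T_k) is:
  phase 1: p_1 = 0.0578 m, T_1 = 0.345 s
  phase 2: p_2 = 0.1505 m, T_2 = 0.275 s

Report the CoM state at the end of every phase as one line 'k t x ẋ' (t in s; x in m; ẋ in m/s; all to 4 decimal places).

1 0.3450 0.1187 0.4791
2 0.6200 0.2552 0.5788

phase 1: p=0.0578, T=0.345, ωT=1.123527, cosh=1.700407, sinh=1.375276; start (x,ẋ)=(-0.040900, 0.541700) → end (x,ẋ)=(0.118732, 0.479060)
phase 2: p=0.1505, T=0.275, ωT=0.895565, cosh=1.428548, sinh=1.020171; start (x,ẋ)=(0.118732, 0.479060) → end (x,ẋ)=(0.255190, 0.578818)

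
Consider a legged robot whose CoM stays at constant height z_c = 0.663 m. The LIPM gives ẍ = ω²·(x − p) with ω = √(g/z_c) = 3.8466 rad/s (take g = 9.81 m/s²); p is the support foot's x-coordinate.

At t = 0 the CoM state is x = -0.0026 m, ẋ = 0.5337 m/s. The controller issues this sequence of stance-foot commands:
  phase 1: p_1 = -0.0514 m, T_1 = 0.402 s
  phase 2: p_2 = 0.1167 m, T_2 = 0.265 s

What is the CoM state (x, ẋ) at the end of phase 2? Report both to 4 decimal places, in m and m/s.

x = 1.0699, ẋ = 3.9266

phase 1: p=-0.0514, T=0.402, ωT=1.546333, cosh=2.453627, sinh=2.240599; start (x,ẋ)=(-0.002600, 0.533700) → end (x,ẋ)=(0.379211, 1.730093)
phase 2: p=0.1167, T=0.265, ωT=1.019349, cosh=1.566110, sinh=1.205280; start (x,ẋ)=(0.379211, 1.730093) → end (x,ẋ)=(1.069922, 3.926576)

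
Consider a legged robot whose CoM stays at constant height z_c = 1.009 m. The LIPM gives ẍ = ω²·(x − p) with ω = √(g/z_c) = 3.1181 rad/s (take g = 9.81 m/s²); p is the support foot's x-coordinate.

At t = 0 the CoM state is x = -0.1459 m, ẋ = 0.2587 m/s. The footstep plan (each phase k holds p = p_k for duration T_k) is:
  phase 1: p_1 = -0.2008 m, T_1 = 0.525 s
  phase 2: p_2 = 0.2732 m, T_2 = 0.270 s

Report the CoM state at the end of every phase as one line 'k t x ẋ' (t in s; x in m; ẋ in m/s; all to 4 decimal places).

phase 1: p=-0.2008, T=0.525, ωT=1.637003, cosh=2.667151, sinh=2.472589; start (x,ẋ)=(-0.145900, 0.258700) → end (x,ẋ)=(0.150770, 1.113259)
phase 2: p=0.2732, T=0.270, ωT=0.841887, cosh=1.375819, sinh=0.944923; start (x,ẋ)=(0.150770, 1.113259) → end (x,ẋ)=(0.442126, 1.170921)

1 0.5250 0.1508 1.1133
2 0.7950 0.4421 1.1709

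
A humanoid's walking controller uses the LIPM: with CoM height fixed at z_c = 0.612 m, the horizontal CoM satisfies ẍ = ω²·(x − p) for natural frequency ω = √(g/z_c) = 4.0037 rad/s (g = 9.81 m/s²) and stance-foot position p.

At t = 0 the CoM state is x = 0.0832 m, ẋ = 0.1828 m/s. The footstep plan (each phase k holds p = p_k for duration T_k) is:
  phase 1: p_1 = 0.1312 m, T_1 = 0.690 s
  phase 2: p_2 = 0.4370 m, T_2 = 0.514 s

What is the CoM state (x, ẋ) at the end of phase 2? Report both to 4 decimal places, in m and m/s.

phase 1: p=0.1312, T=0.690, ωT=2.762553, cosh=7.951681, sinh=7.888551; start (x,ẋ)=(0.083200, 0.182800) → end (x,ẋ)=(0.109693, -0.062435)
phase 2: p=0.4370, T=0.514, ωT=2.057902, cosh=3.978623, sinh=3.850901; start (x,ẋ)=(0.109693, -0.062435) → end (x,ẋ)=(-0.925284, -5.294780)

x = -0.9253, ẋ = -5.2948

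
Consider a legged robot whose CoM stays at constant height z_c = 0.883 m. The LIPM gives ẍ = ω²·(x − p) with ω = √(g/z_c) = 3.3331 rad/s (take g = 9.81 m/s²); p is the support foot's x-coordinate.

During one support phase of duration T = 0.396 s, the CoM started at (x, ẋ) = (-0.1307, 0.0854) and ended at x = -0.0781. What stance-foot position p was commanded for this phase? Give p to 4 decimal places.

ωT = 3.3331·0.396 = 1.319908; cosh(ωT) = 2.005118, sinh(ωT) = 1.737958
x(T) = p + (x₀−p)·cosh(ωT) + (ẋ₀/ω)·sinh(ωT) ⇒ p·(1 − cosh) = x(T) − x₀·cosh − (ẋ₀/ω)·sinh
numerator   = -0.0781 − (-0.1307)·2.005118 − (0.0854/3.3331)·1.737958 = 0.139439
denominator = 1 − 2.005118 = -1.005118
p = 0.139439 / -1.005118 = -0.1387

p = -0.1387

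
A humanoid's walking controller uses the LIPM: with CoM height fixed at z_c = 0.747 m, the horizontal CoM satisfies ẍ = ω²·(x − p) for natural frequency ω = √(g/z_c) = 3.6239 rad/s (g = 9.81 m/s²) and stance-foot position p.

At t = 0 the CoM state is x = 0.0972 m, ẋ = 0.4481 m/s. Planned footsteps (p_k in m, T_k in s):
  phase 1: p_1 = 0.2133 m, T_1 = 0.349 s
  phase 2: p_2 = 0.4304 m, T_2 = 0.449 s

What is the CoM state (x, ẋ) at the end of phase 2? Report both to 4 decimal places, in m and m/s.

phase 1: p=0.2133, T=0.349, ωT=1.264741, cosh=1.912244, sinh=1.629932; start (x,ẋ)=(0.097200, 0.448100) → end (x,ẋ)=(0.192832, 0.171108)
phase 2: p=0.4304, T=0.449, ωT=1.627131, cosh=2.642873, sinh=2.446380; start (x,ẋ)=(0.192832, 0.171108) → end (x,ẋ)=(-0.081954, -1.653932)

x = -0.0820, ẋ = -1.6539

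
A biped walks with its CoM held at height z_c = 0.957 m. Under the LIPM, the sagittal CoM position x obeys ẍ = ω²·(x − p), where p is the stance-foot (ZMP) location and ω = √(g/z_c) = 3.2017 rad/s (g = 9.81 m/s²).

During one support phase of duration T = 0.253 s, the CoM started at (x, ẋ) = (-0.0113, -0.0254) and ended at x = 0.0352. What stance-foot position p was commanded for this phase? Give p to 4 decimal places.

ωT = 3.2017·0.253 = 0.810030; cosh(ωT) = 1.346410, sinh(ωT) = 0.901565
x(T) = p + (x₀−p)·cosh(ωT) + (ẋ₀/ω)·sinh(ωT) ⇒ p·(1 − cosh) = x(T) − x₀·cosh − (ẋ₀/ω)·sinh
numerator   = 0.0352 − (-0.0113)·1.346410 − (-0.0254/3.2017)·0.901565 = 0.057567
denominator = 1 − 1.346410 = -0.346410
p = 0.057567 / -0.346410 = -0.1662

p = -0.1662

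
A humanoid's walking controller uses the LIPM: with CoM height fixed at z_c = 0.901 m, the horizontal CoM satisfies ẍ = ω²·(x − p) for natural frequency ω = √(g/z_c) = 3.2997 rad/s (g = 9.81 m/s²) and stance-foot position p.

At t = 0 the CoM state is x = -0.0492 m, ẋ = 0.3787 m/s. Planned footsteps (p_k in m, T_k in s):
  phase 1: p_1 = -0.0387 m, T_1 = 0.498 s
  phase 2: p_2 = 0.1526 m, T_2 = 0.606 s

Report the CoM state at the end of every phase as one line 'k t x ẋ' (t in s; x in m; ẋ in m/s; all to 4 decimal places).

1 0.4980 0.2188 0.9297
2 1.1040 1.4231 4.2886

phase 1: p=-0.0387, T=0.498, ωT=1.643251, cosh=2.682652, sinh=2.489302; start (x,ẋ)=(-0.049200, 0.378700) → end (x,ẋ)=(0.218824, 0.929674)
phase 2: p=0.1526, T=0.606, ωT=1.999618, cosh=3.760811, sinh=3.625424; start (x,ẋ)=(0.218824, 0.929674) → end (x,ẋ)=(1.423102, 4.288558)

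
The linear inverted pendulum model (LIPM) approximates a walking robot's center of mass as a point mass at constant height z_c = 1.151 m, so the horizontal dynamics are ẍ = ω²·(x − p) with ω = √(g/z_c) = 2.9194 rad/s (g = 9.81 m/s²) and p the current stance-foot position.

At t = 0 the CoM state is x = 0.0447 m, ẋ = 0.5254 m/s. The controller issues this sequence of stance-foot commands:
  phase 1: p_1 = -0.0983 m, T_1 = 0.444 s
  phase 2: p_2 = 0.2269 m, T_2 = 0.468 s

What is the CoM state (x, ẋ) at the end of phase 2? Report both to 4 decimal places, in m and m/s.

x = 1.8610, ẋ = 5.0203

phase 1: p=-0.0983, T=0.444, ωT=1.296214, cosh=1.964498, sinh=1.690932; start (x,ẋ)=(0.044700, 0.525400) → end (x,ẋ)=(0.486938, 1.738067)
phase 2: p=0.2269, T=0.468, ωT=1.366279, cosh=2.087895, sinh=1.832841; start (x,ẋ)=(0.486938, 1.738067) → end (x,ẋ)=(1.861014, 5.020310)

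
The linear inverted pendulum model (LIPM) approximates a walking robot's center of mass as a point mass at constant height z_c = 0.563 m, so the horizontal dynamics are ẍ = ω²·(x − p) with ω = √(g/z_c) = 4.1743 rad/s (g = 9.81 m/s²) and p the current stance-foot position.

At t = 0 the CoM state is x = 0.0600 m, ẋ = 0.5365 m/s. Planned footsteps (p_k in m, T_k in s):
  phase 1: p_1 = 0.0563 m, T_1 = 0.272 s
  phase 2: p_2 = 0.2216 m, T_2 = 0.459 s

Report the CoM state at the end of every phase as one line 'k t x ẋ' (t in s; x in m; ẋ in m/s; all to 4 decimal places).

phase 1: p=0.0563, T=0.272, ωT=1.135410, cosh=1.716869, sinh=1.395579; start (x,ẋ)=(0.060000, 0.536500) → end (x,ẋ)=(0.242019, 0.942655)
phase 2: p=0.2216, T=0.459, ωT=1.916004, cosh=3.470474, sinh=3.323280; start (x,ẋ)=(0.242019, 0.942655) → end (x,ẋ)=(1.042937, 3.554713)

1 0.2720 0.2420 0.9427
2 0.7310 1.0429 3.5547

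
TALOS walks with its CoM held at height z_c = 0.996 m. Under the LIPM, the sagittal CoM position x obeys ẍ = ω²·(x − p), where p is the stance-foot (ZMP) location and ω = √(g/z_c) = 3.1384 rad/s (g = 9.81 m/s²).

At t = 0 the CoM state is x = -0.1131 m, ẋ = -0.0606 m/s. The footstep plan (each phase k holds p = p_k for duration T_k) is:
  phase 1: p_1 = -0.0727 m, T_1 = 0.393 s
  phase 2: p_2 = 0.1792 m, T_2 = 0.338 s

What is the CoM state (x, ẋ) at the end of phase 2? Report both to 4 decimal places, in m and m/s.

phase 1: p=-0.0727, T=0.393, ωT=1.233391, cosh=1.862077, sinh=1.570774; start (x,ẋ)=(-0.113100, -0.060600) → end (x,ẋ)=(-0.178258, -0.312002)
phase 2: p=0.1792, T=0.338, ωT=1.060779, cosh=1.617403, sinh=1.271217; start (x,ẋ)=(-0.178258, -0.312002) → end (x,ẋ)=(-0.525332, -1.930746)

x = -0.5253, ẋ = -1.9307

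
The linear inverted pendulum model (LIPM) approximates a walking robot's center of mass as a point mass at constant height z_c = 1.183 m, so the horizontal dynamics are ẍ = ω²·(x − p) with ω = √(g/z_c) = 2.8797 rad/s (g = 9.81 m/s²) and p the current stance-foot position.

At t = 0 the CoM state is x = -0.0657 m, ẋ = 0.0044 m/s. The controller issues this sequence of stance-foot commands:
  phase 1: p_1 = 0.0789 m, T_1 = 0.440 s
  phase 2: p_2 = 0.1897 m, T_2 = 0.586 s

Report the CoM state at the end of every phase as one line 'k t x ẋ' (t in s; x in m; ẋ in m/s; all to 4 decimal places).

1 0.4400 -0.1957 -0.6721
2 1.0260 -1.4969 -4.7759

phase 1: p=0.0789, T=0.440, ωT=1.267068, cosh=1.916042, sinh=1.634386; start (x,ẋ)=(-0.065700, 0.004400) → end (x,ẋ)=(-0.195662, -0.672135)
phase 2: p=0.1897, T=0.586, ωT=1.687504, cosh=2.795476, sinh=2.610496; start (x,ẋ)=(-0.195662, -0.672135) → end (x,ẋ)=(-1.496873, -4.775878)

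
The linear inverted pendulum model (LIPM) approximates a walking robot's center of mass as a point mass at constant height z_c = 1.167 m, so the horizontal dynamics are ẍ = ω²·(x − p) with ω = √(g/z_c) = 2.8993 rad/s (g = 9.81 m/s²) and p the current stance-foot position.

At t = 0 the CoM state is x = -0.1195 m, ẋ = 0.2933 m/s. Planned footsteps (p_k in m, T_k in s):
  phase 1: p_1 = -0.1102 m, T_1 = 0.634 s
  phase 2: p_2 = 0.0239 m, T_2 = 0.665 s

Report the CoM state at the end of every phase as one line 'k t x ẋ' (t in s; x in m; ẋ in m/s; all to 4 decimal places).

phase 1: p=-0.1102, T=0.634, ωT=1.838156, cosh=3.222025, sinh=3.062914; start (x,ẋ)=(-0.119500, 0.293300) → end (x,ẋ)=(0.169687, 0.862433)
phase 2: p=0.0239, T=0.665, ωT=1.928035, cosh=3.510708, sinh=3.365274; start (x,ẋ)=(0.169687, 0.862433) → end (x,ẋ)=(1.536758, 4.450184)

1 0.6340 0.1697 0.8624
2 1.2990 1.5368 4.4502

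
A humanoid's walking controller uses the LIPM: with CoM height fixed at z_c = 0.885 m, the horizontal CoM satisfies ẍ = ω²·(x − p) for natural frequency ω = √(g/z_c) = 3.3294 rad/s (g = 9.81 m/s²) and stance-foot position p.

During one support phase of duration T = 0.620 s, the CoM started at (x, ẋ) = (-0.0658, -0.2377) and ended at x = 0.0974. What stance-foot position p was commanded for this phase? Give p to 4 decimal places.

p = -0.2123

ωT = 3.3294·0.620 = 2.064228; cosh(ωT) = 4.003065, sinh(ωT) = 3.876148
x(T) = p + (x₀−p)·cosh(ωT) + (ẋ₀/ω)·sinh(ωT) ⇒ p·(1 − cosh) = x(T) − x₀·cosh − (ẋ₀/ω)·sinh
numerator   = 0.0974 − (-0.0658)·4.003065 − (-0.2377/3.3294)·3.876148 = 0.637536
denominator = 1 − 4.003065 = -3.003065
p = 0.637536 / -3.003065 = -0.2123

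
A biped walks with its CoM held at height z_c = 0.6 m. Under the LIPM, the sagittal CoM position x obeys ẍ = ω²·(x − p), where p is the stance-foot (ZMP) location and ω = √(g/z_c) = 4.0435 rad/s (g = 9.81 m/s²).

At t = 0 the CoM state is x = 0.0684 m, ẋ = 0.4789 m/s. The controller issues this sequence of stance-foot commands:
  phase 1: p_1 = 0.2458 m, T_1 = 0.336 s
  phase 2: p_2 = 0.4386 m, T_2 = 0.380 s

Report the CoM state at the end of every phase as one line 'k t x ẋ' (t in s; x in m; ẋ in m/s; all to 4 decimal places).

phase 1: p=0.2458, T=0.336, ωT=1.358616, cosh=2.073910, sinh=1.816894; start (x,ẋ)=(0.068400, 0.478900) → end (x,ẋ)=(0.093076, -0.310093)
phase 2: p=0.4386, T=0.380, ωT=1.536530, cosh=2.431779, sinh=2.216653; start (x,ẋ)=(0.093076, -0.310093) → end (x,ẋ)=(-0.571632, -3.851024)

1 0.3360 0.0931 -0.3101
2 0.7160 -0.5716 -3.8510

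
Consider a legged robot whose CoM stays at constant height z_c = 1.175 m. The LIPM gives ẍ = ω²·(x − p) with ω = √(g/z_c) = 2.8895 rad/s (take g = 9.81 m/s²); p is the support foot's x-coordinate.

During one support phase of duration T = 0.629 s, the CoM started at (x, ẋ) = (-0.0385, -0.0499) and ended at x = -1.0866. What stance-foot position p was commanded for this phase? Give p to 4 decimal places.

ωT = 2.8895·0.629 = 1.817495; cosh(ωT) = 3.159426, sinh(ωT) = 2.996994
x(T) = p + (x₀−p)·cosh(ωT) + (ẋ₀/ω)·sinh(ωT) ⇒ p·(1 − cosh) = x(T) − x₀·cosh − (ẋ₀/ω)·sinh
numerator   = -1.0866 − (-0.0385)·3.159426 − (-0.0499/2.8895)·2.996994 = -0.913206
denominator = 1 − 3.159426 = -2.159426
p = -0.913206 / -2.159426 = 0.4229

p = 0.4229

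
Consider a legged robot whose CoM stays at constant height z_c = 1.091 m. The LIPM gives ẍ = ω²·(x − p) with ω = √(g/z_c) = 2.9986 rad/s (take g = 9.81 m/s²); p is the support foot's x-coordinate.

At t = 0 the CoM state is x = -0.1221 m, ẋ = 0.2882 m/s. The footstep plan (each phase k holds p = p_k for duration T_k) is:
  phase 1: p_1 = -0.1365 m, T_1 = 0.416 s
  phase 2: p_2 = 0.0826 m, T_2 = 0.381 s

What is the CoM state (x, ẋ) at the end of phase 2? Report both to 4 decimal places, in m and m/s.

phase 1: p=-0.1365, T=0.416, ωT=1.247418, cosh=1.884293, sinh=1.597048; start (x,ẋ)=(-0.122100, 0.288200) → end (x,ẋ)=(0.044129, 0.612014)
phase 2: p=0.0826, T=0.381, ωT=1.142467, cosh=1.726761, sinh=1.407730; start (x,ẋ)=(0.044129, 0.612014) → end (x,ẋ)=(0.303486, 0.894405)

x = 0.3035, ẋ = 0.8944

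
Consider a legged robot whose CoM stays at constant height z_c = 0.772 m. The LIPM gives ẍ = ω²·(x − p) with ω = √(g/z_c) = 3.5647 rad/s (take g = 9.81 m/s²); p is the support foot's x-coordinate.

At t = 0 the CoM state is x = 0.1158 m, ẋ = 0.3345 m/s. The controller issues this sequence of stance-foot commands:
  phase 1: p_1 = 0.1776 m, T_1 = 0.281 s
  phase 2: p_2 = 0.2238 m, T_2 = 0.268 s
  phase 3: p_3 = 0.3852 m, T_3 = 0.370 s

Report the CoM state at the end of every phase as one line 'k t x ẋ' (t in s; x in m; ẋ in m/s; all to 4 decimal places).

1 0.2810 0.1926 0.2574
2 0.5490 0.2573 0.2610
3 0.9190 0.2560 -0.2689

phase 1: p=0.1776, T=0.281, ωT=1.001681, cosh=1.545058, sinh=1.177796; start (x,ẋ)=(0.115800, 0.334500) → end (x,ẋ)=(0.192636, 0.257355)
phase 2: p=0.2238, T=0.268, ωT=0.955340, cosh=1.492117, sinh=1.107436; start (x,ẋ)=(0.192636, 0.257355) → end (x,ẋ)=(0.257252, 0.260979)
phase 3: p=0.3852, T=0.370, ωT=1.318939, cosh=2.003435, sinh=1.736016; start (x,ẋ)=(0.257252, 0.260979) → end (x,ẋ)=(0.255961, -0.268939)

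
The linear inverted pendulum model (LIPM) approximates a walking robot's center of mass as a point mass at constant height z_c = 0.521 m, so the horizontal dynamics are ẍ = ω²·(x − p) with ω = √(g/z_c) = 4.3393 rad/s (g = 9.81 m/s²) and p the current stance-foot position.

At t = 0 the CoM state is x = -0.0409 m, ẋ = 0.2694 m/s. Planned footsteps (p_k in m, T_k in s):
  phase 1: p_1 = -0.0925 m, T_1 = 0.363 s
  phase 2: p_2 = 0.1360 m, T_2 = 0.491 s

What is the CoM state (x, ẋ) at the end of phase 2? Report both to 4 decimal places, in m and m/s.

x = 1.4727, ẋ = 5.9193

phase 1: p=-0.0925, T=0.363, ωT=1.575166, cosh=2.519258, sinh=2.312285; start (x,ẋ)=(-0.040900, 0.269400) → end (x,ẋ)=(0.181049, 1.196427)
phase 2: p=0.1360, T=0.491, ωT=2.130596, cosh=4.269326, sinh=4.150560; start (x,ẋ)=(0.181049, 1.196427) → end (x,ẋ)=(1.472717, 5.919294)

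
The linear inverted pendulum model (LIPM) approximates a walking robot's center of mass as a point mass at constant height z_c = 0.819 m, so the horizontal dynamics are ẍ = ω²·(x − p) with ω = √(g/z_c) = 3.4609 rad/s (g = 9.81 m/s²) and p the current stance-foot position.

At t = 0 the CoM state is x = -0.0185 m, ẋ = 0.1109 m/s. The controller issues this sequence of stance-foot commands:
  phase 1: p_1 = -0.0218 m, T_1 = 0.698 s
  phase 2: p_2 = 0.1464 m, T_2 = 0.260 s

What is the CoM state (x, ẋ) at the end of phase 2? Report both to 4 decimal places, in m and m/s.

x = 0.3915, ẋ = 1.0886

phase 1: p=-0.0218, T=0.698, ωT=2.415708, cosh=5.643501, sinh=5.554197; start (x,ẋ)=(-0.018500, 0.110900) → end (x,ẋ)=(0.174801, 0.689299)
phase 2: p=0.1464, T=0.260, ωT=0.899834, cosh=1.432916, sinh=1.026279; start (x,ẋ)=(0.174801, 0.689299) → end (x,ẋ)=(0.391497, 1.088581)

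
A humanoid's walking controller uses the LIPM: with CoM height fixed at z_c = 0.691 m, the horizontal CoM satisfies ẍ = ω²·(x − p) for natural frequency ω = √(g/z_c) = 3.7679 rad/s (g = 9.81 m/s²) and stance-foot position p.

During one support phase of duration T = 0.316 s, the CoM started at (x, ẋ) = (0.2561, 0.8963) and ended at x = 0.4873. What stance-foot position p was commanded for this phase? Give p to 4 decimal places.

ωT = 3.7679·0.316 = 1.190656; cosh(ωT) = 1.796631, sinh(ωT) = 1.492609
x(T) = p + (x₀−p)·cosh(ωT) + (ẋ₀/ω)·sinh(ωT) ⇒ p·(1 − cosh) = x(T) − x₀·cosh − (ẋ₀/ω)·sinh
numerator   = 0.4873 − (0.2561)·1.796631 − (0.8963/3.7679)·1.492609 = -0.327876
denominator = 1 − 1.796631 = -0.796631
p = -0.327876 / -0.796631 = 0.4116

p = 0.4116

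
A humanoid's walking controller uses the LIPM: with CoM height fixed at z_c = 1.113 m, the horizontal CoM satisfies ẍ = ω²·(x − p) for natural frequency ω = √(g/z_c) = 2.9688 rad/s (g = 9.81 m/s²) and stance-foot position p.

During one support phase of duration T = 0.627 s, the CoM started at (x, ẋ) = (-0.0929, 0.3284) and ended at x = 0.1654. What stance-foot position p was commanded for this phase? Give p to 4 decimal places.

p = -0.0541

ωT = 2.9688·0.627 = 1.861438; cosh(ωT) = 3.294214, sinh(ωT) = 3.138765
x(T) = p + (x₀−p)·cosh(ωT) + (ẋ₀/ω)·sinh(ωT) ⇒ p·(1 − cosh) = x(T) − x₀·cosh − (ẋ₀/ω)·sinh
numerator   = 0.1654 − (-0.0929)·3.294214 − (0.3284/2.9688)·3.138765 = 0.124231
denominator = 1 − 3.294214 = -2.294214
p = 0.124231 / -2.294214 = -0.0541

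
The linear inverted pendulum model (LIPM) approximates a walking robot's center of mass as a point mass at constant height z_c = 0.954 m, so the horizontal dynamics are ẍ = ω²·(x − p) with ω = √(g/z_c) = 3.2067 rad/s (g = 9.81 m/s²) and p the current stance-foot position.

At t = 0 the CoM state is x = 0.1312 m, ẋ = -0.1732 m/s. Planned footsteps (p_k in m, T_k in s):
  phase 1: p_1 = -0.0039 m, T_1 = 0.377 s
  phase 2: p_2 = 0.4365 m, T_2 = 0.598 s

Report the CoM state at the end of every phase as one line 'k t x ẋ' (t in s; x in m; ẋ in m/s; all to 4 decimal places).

phase 1: p=-0.0039, T=0.377, ωT=1.208926, cosh=1.824201, sinh=1.525683; start (x,ẋ)=(0.131200, -0.173200) → end (x,ẋ)=(0.160144, 0.345013)
phase 2: p=0.4365, T=0.598, ωT=1.917607, cosh=3.475805, sinh=3.328847; start (x,ẋ)=(0.160144, 0.345013) → end (x,ẋ)=(-0.165903, -1.750791)

1 0.3770 0.1601 0.3450
2 0.9750 -0.1659 -1.7508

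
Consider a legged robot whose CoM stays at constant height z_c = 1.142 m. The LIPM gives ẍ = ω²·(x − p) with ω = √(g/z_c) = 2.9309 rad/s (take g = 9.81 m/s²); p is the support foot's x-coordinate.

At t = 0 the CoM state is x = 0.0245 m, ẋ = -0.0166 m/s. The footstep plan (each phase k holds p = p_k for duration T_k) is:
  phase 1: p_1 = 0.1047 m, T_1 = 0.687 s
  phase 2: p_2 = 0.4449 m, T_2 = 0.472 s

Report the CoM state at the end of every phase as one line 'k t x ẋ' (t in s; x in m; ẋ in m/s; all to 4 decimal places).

phase 1: p=0.1047, T=0.687, ωT=2.013528, cosh=3.811607, sinh=3.678090; start (x,ẋ)=(0.024500, -0.016600) → end (x,ẋ)=(-0.221823, -0.927838)
phase 2: p=0.4449, T=0.472, ωT=1.383385, cosh=2.119554, sinh=1.868825; start (x,ẋ)=(-0.221823, -0.927838) → end (x,ẋ)=(-1.559870, -5.618469)

1 0.6870 -0.2218 -0.9278
2 1.1590 -1.5599 -5.6185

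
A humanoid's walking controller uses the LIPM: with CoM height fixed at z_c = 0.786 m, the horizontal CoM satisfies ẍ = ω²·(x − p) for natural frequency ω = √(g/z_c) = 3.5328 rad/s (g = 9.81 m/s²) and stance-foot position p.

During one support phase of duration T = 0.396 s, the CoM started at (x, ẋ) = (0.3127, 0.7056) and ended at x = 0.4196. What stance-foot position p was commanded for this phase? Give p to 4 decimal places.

ωT = 3.5328·0.396 = 1.398989; cosh(ωT) = 2.148974, sinh(ωT) = 1.902127
x(T) = p + (x₀−p)·cosh(ωT) + (ẋ₀/ω)·sinh(ωT) ⇒ p·(1 − cosh) = x(T) − x₀·cosh − (ẋ₀/ω)·sinh
numerator   = 0.4196 − (0.3127)·2.148974 − (0.7056/3.5328)·1.902127 = -0.632293
denominator = 1 − 2.148974 = -1.148974
p = -0.632293 / -1.148974 = 0.5503

p = 0.5503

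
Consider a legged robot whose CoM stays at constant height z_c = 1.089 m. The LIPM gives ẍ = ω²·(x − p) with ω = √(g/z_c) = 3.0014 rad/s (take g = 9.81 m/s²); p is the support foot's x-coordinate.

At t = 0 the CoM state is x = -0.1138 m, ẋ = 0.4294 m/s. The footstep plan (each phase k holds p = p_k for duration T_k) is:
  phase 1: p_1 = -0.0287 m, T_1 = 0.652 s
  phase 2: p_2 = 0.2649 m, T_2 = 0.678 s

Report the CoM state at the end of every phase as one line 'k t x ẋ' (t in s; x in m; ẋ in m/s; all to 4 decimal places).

1 0.6520 0.1603 0.6641
2 1.3300 0.6899 1.4035

phase 1: p=-0.0287, T=0.652, ωT=1.956913, cosh=3.609369, sinh=3.468075; start (x,ẋ)=(-0.113800, 0.429400) → end (x,ẋ)=(0.160308, 0.664050)
phase 2: p=0.2649, T=0.678, ωT=2.034949, cosh=3.891275, sinh=3.760588; start (x,ẋ)=(0.160308, 0.664050) → end (x,ẋ)=(0.689923, 1.403473)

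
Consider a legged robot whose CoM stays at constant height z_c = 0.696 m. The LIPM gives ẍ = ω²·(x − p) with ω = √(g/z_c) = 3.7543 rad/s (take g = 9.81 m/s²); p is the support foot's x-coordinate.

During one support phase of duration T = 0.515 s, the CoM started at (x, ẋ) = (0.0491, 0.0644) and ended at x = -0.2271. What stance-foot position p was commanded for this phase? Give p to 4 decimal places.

p = 0.1813

ωT = 3.7543·0.515 = 1.933465; cosh(ωT) = 3.529033, sinh(ωT) = 3.384387
x(T) = p + (x₀−p)·cosh(ωT) + (ẋ₀/ω)·sinh(ωT) ⇒ p·(1 − cosh) = x(T) − x₀·cosh − (ẋ₀/ω)·sinh
numerator   = -0.2271 − (0.0491)·3.529033 − (0.0644/3.7543)·3.384387 = -0.458430
denominator = 1 − 3.529033 = -2.529033
p = -0.458430 / -2.529033 = 0.1813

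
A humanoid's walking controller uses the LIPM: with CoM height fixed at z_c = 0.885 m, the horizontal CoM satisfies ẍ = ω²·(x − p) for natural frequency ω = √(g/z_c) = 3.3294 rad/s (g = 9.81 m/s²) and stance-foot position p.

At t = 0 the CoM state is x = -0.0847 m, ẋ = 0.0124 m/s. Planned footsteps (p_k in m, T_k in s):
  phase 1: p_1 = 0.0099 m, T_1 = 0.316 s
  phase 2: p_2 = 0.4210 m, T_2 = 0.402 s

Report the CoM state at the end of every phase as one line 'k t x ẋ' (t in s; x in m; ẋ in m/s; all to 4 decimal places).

phase 1: p=0.0099, T=0.316, ωT=1.052090, cosh=1.606419, sinh=1.257212; start (x,ẋ)=(-0.084700, 0.012400) → end (x,ẋ)=(-0.137385, -0.376053)
phase 2: p=0.4210, T=0.402, ωT=1.338419, cosh=2.037635, sinh=1.775375; start (x,ẋ)=(-0.137385, -0.376053) → end (x,ẋ)=(-0.917312, -4.066835)

1 0.3160 -0.1374 -0.3761
2 0.7180 -0.9173 -4.0668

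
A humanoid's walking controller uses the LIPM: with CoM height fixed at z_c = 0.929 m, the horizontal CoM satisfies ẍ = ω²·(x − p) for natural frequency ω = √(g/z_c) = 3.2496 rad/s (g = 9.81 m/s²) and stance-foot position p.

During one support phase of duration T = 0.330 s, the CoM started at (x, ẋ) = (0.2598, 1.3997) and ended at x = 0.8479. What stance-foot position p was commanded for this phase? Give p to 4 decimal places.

p = 0.2085

ωT = 3.2496·0.330 = 1.072368; cosh(ωT) = 1.632244, sinh(ωT) = 1.290047
x(T) = p + (x₀−p)·cosh(ωT) + (ẋ₀/ω)·sinh(ωT) ⇒ p·(1 − cosh) = x(T) − x₀·cosh − (ẋ₀/ω)·sinh
numerator   = 0.8479 − (0.2598)·1.632244 − (1.3997/3.2496)·1.290047 = -0.131819
denominator = 1 − 1.632244 = -0.632244
p = -0.131819 / -0.632244 = 0.2085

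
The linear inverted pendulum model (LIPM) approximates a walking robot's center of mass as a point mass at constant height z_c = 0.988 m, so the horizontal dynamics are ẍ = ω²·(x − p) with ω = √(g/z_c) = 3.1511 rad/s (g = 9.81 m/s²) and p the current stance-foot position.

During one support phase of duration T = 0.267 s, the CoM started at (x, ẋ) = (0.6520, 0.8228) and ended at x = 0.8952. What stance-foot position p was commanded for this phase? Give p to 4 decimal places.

p = 0.6609

ωT = 3.1511·0.267 = 0.841344; cosh(ωT) = 1.375306, sinh(ωT) = 0.944175
x(T) = p + (x₀−p)·cosh(ωT) + (ẋ₀/ω)·sinh(ωT) ⇒ p·(1 − cosh) = x(T) − x₀·cosh − (ẋ₀/ω)·sinh
numerator   = 0.8952 − (0.6520)·1.375306 − (0.8228/3.1511)·0.944175 = -0.248038
denominator = 1 − 1.375306 = -0.375306
p = -0.248038 / -0.375306 = 0.6609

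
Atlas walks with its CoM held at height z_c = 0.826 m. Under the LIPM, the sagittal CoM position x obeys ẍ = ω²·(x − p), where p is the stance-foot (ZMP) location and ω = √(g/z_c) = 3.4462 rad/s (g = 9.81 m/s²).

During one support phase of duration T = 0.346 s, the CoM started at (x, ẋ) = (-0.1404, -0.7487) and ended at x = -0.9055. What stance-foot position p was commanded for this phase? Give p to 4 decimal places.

p = 0.4103

ωT = 3.4462·0.346 = 1.192385; cosh(ωT) = 1.799214, sinh(ωT) = 1.495717
x(T) = p + (x₀−p)·cosh(ωT) + (ẋ₀/ω)·sinh(ωT) ⇒ p·(1 − cosh) = x(T) − x₀·cosh − (ẋ₀/ω)·sinh
numerator   = -0.9055 − (-0.1404)·1.799214 − (-0.7487/3.4462)·1.495717 = -0.327940
denominator = 1 − 1.799214 = -0.799214
p = -0.327940 / -0.799214 = 0.4103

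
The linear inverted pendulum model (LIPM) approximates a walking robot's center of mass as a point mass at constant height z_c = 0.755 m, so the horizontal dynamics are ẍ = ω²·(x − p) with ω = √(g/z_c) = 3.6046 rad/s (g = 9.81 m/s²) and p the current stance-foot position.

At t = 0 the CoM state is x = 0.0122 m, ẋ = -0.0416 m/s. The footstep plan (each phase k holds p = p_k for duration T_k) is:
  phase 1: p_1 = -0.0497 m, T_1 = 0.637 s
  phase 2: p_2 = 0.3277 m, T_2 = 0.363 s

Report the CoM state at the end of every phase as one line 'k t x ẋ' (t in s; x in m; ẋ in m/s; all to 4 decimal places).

phase 1: p=-0.0497, T=0.637, ωT=2.296130, cosh=5.018153, sinh=4.917506; start (x,ẋ)=(0.012200, -0.041600) → end (x,ẋ)=(0.204172, 0.888462)
phase 2: p=0.3277, T=0.363, ωT=1.308470, cosh=1.985370, sinh=1.715137; start (x,ẋ)=(0.204172, 0.888462) → end (x,ẋ)=(0.505198, 1.000227)

1 0.6370 0.2042 0.8885
2 1.0000 0.5052 1.0002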